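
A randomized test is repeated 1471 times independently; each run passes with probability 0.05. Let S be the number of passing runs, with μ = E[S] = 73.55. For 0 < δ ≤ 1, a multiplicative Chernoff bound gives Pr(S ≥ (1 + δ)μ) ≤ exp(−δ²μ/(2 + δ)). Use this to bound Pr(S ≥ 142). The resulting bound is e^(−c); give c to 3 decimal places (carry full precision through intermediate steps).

Write 142 = (1 + δ)μ, so δ = 142/73.55 − 1 = 0.9306594…
Then the exponent is δ²μ/(2 + δ) = (142 − μ)² / (μ·(2 + δ)) = 21.736964.

21.737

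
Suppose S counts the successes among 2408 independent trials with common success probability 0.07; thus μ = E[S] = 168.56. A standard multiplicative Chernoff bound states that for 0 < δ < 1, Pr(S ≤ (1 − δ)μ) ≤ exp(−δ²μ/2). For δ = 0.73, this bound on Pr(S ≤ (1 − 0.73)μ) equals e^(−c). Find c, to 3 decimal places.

c = δ²μ/2 = 0.73²·168.56/2 = 44.9128.

44.913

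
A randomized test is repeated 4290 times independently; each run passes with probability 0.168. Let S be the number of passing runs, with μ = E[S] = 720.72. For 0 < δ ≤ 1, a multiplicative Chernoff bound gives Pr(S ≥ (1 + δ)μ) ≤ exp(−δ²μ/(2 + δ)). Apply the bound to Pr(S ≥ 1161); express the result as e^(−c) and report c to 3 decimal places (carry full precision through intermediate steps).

Write 1161 = (1 + δ)μ, so δ = 1161/720.72 − 1 = 0.6108891…
Then the exponent is δ²μ/(2 + δ) = (1161 − μ)² / (μ·(2 + δ)) = 103.015581.

103.016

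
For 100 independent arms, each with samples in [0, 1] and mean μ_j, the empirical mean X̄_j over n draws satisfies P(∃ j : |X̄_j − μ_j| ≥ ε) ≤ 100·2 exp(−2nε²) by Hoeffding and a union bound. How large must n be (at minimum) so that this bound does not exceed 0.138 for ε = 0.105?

331

Need 2·100·exp(−2nε²) ≤ 0.138, i.e. exp(−2nε²) ≤ 0.138/200.
So 2nε² ≥ ln(200/0.138) = 7.278819.
Hence n ≥ 7.278819/(2·0.105²) = 330.105.
The smallest integer n is 331.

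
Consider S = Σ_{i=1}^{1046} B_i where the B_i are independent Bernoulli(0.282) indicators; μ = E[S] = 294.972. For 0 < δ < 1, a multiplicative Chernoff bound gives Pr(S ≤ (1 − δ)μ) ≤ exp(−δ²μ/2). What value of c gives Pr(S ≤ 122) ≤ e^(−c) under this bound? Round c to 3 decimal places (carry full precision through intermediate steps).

50.716

Write 122 = (1 − δ)μ, so δ = 1 − 122/294.972 = 0.5864014…
Then the exponent is δ²μ/2 = (μ − 122)²/(2μ) = 50.715513.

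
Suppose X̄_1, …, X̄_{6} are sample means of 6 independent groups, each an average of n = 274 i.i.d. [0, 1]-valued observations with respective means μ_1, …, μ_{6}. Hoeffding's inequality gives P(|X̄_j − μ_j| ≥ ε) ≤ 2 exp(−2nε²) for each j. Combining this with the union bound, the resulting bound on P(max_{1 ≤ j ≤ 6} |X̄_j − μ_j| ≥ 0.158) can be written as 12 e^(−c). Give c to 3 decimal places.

13.680

Union bound over the 6 events: P(max_{1 ≤ j ≤ 6} |X̄_j − μ_j| ≥ 0.158) ≤ 6·2·exp(−2nε²) = 12 exp(−2·274·0.158²).
So c = 2·274·0.158² = 13.6803.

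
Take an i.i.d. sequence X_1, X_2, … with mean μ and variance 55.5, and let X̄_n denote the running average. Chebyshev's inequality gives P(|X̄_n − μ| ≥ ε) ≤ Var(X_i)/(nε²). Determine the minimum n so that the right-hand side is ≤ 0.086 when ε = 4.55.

32

Require 55.5/(n·4.55²) ≤ 0.086, i.e. n ≥ 55.5/(0.086·4.55²) = 31.173.
The smallest integer n is 32.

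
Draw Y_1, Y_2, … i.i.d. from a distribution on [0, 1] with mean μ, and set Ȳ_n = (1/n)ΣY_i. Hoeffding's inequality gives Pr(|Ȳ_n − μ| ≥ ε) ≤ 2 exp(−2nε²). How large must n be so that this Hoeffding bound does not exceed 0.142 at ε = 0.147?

62

Require 2·exp(−2nε²) ≤ 0.142, i.e. 2nε² ≥ ln(2/0.142) = 2.645075.
So n ≥ 2.645075 / (2·0.147²) = 61.203.
The smallest integer n is 62.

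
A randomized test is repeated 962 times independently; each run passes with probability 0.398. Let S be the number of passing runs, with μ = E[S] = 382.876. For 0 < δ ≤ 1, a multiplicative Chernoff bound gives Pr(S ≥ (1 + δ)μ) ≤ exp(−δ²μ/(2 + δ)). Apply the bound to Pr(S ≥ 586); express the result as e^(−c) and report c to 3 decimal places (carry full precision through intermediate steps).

Write 586 = (1 + δ)μ, so δ = 586/382.876 − 1 = 0.5305216…
Then the exponent is δ²μ/(2 + δ) = (586 − μ)² / (μ·(2 + δ)) = 42.584768.

42.585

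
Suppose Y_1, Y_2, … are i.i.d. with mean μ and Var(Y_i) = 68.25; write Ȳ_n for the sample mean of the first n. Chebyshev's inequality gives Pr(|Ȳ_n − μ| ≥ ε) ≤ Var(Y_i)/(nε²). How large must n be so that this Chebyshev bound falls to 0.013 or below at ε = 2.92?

Require 68.25/(n·2.92²) ≤ 0.013, i.e. n ≥ 68.25/(0.013·2.92²) = 615.735.
The smallest integer n is 616.

616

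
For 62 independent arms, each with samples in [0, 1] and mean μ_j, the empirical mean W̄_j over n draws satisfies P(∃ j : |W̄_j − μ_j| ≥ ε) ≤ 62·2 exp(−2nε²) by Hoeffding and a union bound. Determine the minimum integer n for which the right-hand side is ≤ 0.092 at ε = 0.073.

677

Need 2·62·exp(−2nε²) ≤ 0.092, i.e. exp(−2nε²) ≤ 0.092/124.
So 2nε² ≥ ln(124/0.092) = 7.206248.
Hence n ≥ 7.206248/(2·0.073²) = 676.135.
The smallest integer n is 677.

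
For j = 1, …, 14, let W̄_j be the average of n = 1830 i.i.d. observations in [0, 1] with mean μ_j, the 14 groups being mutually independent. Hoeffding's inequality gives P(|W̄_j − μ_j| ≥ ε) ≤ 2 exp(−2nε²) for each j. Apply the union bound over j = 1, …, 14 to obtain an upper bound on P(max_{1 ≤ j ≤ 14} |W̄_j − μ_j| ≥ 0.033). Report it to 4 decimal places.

0.5202

Per-experiment Hoeffding bound: 2·exp(−2·1830·0.033²) = 2·exp(−3.98574) = 0.037157.
Union bound over 14 events: 14·0.037157 = 0.52020.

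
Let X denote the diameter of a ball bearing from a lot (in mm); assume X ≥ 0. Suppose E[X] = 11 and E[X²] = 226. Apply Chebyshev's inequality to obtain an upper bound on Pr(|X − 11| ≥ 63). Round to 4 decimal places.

Var(X) = E[X²] − (E[X])² = 226 − 121 = 105.
Chebyshev's inequality: Pr(|X − μ| ≥ t) ≤ Var(X)/t² = 105/3969 = 0.0265.

0.0265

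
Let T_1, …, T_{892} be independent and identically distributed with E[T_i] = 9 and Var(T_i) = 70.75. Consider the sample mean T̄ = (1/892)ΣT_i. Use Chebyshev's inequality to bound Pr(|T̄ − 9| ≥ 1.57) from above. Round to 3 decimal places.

0.032

Var(T̄) = Var(T_i)/n = 70.75/892 = 0.079316.
Chebyshev: Pr(|T̄ − 9| ≥ 1.57) ≤ Var(T̄)/(1.57)² = 70.75/(892·1.57²) = 0.0322.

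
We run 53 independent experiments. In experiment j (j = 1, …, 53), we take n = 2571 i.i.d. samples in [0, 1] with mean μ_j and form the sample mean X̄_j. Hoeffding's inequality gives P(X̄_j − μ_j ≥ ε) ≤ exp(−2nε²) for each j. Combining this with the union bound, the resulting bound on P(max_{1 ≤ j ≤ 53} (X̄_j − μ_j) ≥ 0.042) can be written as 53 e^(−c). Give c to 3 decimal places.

9.070

Union bound over the 53 events: P(max_{1 ≤ j ≤ 53} (X̄_j − μ_j) ≥ 0.042) ≤ 53·exp(−2nε²) = 53 exp(−2·2571·0.042²).
So c = 2·2571·0.042² = 9.0705.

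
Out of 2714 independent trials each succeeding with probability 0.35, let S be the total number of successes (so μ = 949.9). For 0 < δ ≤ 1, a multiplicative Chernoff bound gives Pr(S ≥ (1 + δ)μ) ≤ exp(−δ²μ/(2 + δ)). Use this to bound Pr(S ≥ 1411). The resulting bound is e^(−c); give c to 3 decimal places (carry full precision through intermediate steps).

90.056

Write 1411 = (1 + δ)μ, so δ = 1411/949.9 − 1 = 0.4854195…
Then the exponent is δ²μ/(2 + δ) = (1411 − μ)² / (μ·(2 + δ)) = 90.056000.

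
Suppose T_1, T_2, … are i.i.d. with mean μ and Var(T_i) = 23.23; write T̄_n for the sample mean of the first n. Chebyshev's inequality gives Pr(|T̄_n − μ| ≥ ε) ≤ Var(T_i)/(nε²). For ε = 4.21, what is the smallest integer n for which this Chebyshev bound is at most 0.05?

27

Require 23.23/(n·4.21²) ≤ 0.05, i.e. n ≥ 23.23/(0.05·4.21²) = 26.213.
The smallest integer n is 27.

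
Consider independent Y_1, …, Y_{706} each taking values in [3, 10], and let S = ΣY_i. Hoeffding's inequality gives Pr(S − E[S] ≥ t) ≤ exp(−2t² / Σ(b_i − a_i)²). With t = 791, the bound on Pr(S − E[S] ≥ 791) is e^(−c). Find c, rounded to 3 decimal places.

Σ(b_i − a_i)² = 706·(7)² = 34594.
c = 2t²/34594 = 2·791²/34594 = 36.1728.

36.173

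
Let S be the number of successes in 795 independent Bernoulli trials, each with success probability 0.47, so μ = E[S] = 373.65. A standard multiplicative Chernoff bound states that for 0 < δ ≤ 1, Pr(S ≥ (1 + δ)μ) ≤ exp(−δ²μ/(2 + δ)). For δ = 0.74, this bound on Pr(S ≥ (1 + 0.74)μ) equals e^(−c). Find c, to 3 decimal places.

c = δ²μ/(2 + δ) = 0.74²·373.65/(2 + 0.74) = 74.6755.

74.675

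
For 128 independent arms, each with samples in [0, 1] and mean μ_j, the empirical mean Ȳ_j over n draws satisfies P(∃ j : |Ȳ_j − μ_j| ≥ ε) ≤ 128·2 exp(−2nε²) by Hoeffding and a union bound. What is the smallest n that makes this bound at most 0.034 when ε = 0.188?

127

Need 2·128·exp(−2nε²) ≤ 0.034, i.e. exp(−2nε²) ≤ 0.034/256.
So 2nε² ≥ ln(256/0.034) = 8.926572.
Hence n ≥ 8.926572/(2·0.188²) = 126.281.
The smallest integer n is 127.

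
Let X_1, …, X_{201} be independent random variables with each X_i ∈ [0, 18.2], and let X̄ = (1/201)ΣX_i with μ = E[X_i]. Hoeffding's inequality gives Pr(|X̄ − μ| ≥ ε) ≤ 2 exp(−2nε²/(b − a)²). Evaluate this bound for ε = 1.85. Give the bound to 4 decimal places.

0.0314

Exponent: 2nε²/(b − a)² = 2·201·1.85² / 18.2² = 4.15362.
Bound = 2·exp(−4.15362) = 0.03141.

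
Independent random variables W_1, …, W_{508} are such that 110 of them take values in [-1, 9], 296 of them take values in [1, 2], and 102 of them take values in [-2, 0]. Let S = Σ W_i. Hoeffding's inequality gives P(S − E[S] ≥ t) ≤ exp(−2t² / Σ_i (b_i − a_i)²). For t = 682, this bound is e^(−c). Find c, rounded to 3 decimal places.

Σ(b_i − a_i)² = 110·10² + 296·1² + 102·2² = 11704.
c = 2t² / 11704 = 2·682² / 11704 = 79.4812.

79.481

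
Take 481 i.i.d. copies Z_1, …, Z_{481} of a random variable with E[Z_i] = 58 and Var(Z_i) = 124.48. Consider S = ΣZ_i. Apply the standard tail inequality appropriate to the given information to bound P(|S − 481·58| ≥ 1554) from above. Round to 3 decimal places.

With mean and variance of each term known, Chebyshev's inequality bounds the deviation of the sum (or sample mean).
Var(S) = n·Var(Z_i) = 481·124.48 = 59874.88.
Chebyshev: P(|S − 481·58| ≥ 1554) ≤ Var(S)/1554² = 59874.88/2414916 = 0.0248.

0.025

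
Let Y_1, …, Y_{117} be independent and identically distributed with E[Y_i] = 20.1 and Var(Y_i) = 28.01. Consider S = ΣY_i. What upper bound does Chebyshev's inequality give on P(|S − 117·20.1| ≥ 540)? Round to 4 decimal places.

Var(S) = n·Var(Y_i) = 117·28.01 = 3277.17.
Chebyshev: P(|S − 117·20.1| ≥ 540) ≤ Var(S)/540² = 3277.17/291600 = 0.0112.

0.0112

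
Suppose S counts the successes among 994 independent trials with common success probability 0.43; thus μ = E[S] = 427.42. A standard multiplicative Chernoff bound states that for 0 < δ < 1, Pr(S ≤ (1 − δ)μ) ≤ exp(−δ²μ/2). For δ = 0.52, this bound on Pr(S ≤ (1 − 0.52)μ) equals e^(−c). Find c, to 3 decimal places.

c = δ²μ/2 = 0.52²·427.42/2 = 57.7872.

57.787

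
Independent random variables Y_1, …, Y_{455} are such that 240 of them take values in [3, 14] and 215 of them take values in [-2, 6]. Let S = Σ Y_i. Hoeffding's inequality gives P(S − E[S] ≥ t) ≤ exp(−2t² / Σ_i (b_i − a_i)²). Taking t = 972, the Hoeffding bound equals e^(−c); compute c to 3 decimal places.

Σ(b_i − a_i)² = 240·11² + 215·8² = 42800.
c = 2t² / 42800 = 2·972² / 42800 = 44.1488.

44.149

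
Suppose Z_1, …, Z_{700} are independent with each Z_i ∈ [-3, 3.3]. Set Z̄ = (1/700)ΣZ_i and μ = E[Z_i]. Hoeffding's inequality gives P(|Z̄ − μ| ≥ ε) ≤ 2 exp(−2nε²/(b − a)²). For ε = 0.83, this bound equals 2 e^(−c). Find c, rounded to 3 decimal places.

c = 2nε²/(b − a)² = 2·700·0.83² / 6.3² = 24.2998.

24.300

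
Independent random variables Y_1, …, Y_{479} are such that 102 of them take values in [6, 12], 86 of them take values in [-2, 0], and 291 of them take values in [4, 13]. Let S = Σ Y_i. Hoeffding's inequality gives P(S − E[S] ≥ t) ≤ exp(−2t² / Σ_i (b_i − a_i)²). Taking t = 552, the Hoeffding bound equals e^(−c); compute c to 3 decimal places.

Σ(b_i − a_i)² = 102·6² + 86·2² + 291·9² = 27587.
c = 2t² / 27587 = 2·552² / 27587 = 22.0904.

22.090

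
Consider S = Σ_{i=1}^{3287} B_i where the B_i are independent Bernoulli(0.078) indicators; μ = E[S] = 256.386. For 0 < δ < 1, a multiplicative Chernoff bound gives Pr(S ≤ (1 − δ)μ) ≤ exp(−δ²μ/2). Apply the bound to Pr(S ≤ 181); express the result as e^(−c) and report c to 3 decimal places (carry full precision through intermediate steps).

11.083

Write 181 = (1 − δ)μ, so δ = 1 − 181/256.386 = 0.2940332…
Then the exponent is δ²μ/2 = (μ − 181)²/(2μ) = 11.082994.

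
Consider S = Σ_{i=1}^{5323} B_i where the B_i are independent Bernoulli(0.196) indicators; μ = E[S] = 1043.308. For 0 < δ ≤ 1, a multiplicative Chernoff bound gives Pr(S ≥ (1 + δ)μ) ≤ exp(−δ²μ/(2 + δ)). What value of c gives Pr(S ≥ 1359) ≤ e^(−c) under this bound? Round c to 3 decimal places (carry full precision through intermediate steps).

Write 1359 = (1 + δ)μ, so δ = 1359/1043.308 − 1 = 0.3025875…
Then the exponent is δ²μ/(2 + δ) = (1359 − μ)² / (μ·(2 + δ)) = 41.485704.

41.486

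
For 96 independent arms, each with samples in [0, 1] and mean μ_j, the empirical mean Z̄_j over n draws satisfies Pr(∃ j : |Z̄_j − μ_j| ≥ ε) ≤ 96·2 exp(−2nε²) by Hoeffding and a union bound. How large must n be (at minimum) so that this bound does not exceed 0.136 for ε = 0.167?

131

Need 2·96·exp(−2nε²) ≤ 0.136, i.e. exp(−2nε²) ≤ 0.136/192.
So 2nε² ≥ ln(192/0.136) = 7.252596.
Hence n ≥ 7.252596/(2·0.167²) = 130.026.
The smallest integer n is 131.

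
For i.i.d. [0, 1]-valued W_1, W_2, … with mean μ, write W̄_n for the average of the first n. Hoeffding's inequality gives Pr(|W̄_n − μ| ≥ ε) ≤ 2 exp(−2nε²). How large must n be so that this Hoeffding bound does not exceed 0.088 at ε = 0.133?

89

Require 2·exp(−2nε²) ≤ 0.088, i.e. 2nε² ≥ ln(2/0.088) = 3.123566.
So n ≥ 3.123566 / (2·0.133²) = 88.291.
The smallest integer n is 89.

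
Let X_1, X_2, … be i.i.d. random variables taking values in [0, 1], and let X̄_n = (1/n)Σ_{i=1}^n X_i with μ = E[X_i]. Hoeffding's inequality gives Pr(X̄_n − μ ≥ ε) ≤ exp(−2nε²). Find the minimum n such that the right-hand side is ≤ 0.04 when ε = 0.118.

Require exp(−2nε²) ≤ 0.04, i.e. 2nε² ≥ ln(1/0.04) = 3.218876.
So n ≥ 3.218876 / (2·0.118²) = 115.587.
The smallest integer n is 116.

116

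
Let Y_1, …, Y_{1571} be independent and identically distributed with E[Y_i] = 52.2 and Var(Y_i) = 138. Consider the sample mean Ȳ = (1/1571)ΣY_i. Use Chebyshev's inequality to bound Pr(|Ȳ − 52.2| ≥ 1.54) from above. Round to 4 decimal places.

0.0370

Var(Ȳ) = Var(Y_i)/n = 138/1571 = 0.087842.
Chebyshev: Pr(|Ȳ − 52.2| ≥ 1.54) ≤ Var(Ȳ)/(1.54)² = 138/(1571·1.54²) = 0.0370.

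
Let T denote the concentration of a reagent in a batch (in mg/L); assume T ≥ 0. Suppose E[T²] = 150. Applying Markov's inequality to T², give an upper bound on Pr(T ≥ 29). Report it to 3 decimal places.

Since T ≥ 0, the event {T ≥ 29} is the same as {T² ≥ 841}.
Markov's inequality applied to T² gives Pr(T² ≥ 841) ≤ E[T²]/841 = 150/841 = 0.1784.

0.178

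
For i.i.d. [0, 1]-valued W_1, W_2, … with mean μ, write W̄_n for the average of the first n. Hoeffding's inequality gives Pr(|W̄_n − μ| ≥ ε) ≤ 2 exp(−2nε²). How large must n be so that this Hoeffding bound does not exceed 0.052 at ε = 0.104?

Require 2·exp(−2nε²) ≤ 0.052, i.e. 2nε² ≥ ln(2/0.052) = 3.649659.
So n ≥ 3.649659 / (2·0.104²) = 168.716.
The smallest integer n is 169.

169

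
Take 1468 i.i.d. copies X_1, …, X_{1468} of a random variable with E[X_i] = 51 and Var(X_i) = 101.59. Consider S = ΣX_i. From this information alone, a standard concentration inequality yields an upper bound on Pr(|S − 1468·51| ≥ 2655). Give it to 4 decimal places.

With mean and variance of each term known, Chebyshev's inequality bounds the deviation of the sum (or sample mean).
Var(S) = n·Var(X_i) = 1468·101.59 = 149134.12.
Chebyshev: Pr(|S − 1468·51| ≥ 2655) ≤ Var(S)/2655² = 149134.12/7049025 = 0.0212.

0.0212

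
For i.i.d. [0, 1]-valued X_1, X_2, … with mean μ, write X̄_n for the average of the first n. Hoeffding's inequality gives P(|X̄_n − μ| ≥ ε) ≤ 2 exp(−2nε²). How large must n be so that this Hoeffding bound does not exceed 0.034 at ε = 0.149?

92

Require 2·exp(−2nε²) ≤ 0.034, i.e. 2nε² ≥ ln(2/0.034) = 4.074542.
So n ≥ 4.074542 / (2·0.149²) = 91.765.
The smallest integer n is 92.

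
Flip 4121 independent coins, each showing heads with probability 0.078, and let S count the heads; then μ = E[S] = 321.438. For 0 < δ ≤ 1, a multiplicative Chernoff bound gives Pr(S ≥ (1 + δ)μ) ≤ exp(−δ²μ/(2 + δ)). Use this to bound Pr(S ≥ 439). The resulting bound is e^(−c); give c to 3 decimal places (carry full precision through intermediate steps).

Write 439 = (1 + δ)μ, so δ = 439/321.438 − 1 = 0.3657377…
Then the exponent is δ²μ/(2 + δ) = (439 − μ)² / (μ·(2 + δ)) = 18.174820.

18.175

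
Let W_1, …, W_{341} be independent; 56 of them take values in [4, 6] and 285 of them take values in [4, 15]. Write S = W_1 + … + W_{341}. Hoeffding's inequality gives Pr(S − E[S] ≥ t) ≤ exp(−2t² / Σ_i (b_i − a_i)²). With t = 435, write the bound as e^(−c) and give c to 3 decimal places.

10.904

Σ(b_i − a_i)² = 56·2² + 285·11² = 34709.
c = 2t² / 34709 = 2·435² / 34709 = 10.9035.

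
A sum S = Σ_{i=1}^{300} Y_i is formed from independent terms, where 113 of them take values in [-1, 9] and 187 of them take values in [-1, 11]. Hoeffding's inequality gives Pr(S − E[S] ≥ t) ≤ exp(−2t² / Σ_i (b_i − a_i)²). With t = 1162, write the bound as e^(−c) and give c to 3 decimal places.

Σ(b_i − a_i)² = 113·10² + 187·12² = 38228.
c = 2t² / 38228 = 2·1162² / 38228 = 70.6416.

70.642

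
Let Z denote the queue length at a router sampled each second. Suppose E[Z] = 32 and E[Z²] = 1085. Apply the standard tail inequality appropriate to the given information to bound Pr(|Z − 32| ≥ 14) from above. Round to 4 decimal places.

The first two moments determine the variance, so Chebyshev's inequality is the sharpest standard bound available.
Var(Z) = E[Z²] − (E[Z])² = 1085 − 1024 = 61.
Chebyshev's inequality: Pr(|Z − μ| ≥ t) ≤ Var(Z)/t² = 61/196 = 0.3112.

0.3112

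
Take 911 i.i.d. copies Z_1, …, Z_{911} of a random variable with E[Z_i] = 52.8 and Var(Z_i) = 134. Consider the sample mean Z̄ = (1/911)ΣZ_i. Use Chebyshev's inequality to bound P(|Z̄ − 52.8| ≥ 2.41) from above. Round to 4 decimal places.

Var(Z̄) = Var(Z_i)/n = 134/911 = 0.14709.
Chebyshev: P(|Z̄ − 52.8| ≥ 2.41) ≤ Var(Z̄)/(2.41)² = 134/(911·2.41²) = 0.0253.

0.0253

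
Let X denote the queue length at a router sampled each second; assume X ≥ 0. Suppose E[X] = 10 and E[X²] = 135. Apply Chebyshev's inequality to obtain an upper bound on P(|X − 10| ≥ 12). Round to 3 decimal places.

Var(X) = E[X²] − (E[X])² = 135 − 100 = 35.
Chebyshev's inequality: P(|X − μ| ≥ t) ≤ Var(X)/t² = 35/144 = 0.2431.

0.243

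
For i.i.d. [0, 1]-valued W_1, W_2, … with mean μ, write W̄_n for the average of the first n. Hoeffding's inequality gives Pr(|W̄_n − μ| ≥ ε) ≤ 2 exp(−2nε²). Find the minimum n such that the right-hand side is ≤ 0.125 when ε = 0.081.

212

Require 2·exp(−2nε²) ≤ 0.125, i.e. 2nε² ≥ ln(2/0.125) = 2.772589.
So n ≥ 2.772589 / (2·0.081²) = 211.293.
The smallest integer n is 212.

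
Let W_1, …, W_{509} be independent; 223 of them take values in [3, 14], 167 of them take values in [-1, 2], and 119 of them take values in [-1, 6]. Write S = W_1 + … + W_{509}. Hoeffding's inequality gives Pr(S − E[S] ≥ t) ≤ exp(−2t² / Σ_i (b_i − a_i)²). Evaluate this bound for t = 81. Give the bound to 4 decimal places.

0.6822

Σ(b_i − a_i)² = 223·11² + 167·3² + 119·7² = 34317.
Exponent = 2·81² / 34317 = 0.38238.
Bound = exp(−0.38238) = 0.68224.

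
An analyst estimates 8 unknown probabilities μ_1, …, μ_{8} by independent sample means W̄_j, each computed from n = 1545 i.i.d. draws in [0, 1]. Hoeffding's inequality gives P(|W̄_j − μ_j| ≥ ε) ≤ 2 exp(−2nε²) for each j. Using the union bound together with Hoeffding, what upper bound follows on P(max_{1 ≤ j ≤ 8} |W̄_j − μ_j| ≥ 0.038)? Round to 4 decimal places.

Per-experiment Hoeffding bound: 2·exp(−2·1545·0.038²) = 2·exp(−4.46196) = 0.023079.
Union bound over 8 events: 8·0.023079 = 0.18464.

0.1846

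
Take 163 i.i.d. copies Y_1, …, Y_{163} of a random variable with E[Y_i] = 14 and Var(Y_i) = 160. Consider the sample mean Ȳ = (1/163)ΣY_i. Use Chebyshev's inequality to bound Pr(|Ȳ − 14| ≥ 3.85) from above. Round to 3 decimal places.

Var(Ȳ) = Var(Y_i)/n = 160/163 = 0.9816.
Chebyshev: Pr(|Ȳ − 14| ≥ 3.85) ≤ Var(Ȳ)/(3.85)² = 160/(163·3.85²) = 0.0662.

0.066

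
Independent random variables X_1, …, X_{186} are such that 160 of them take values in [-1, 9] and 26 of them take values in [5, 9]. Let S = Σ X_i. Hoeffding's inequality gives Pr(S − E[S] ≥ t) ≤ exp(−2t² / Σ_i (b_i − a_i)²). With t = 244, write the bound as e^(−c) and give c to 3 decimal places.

7.253

Σ(b_i − a_i)² = 160·10² + 26·4² = 16416.
c = 2t² / 16416 = 2·244² / 16416 = 7.2534.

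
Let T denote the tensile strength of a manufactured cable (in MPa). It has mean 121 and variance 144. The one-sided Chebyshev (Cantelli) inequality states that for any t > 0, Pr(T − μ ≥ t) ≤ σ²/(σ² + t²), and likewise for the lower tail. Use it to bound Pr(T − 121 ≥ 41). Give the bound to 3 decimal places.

Here σ² = 144 and t = 41, so σ² + t² = 1825.
Cantelli's bound: 144/1825 = 0.0789.

0.079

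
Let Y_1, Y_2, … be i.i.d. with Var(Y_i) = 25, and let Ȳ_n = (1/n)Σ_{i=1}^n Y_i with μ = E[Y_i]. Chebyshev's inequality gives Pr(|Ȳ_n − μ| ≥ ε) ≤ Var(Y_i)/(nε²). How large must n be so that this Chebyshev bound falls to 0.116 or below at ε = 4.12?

Require 25/(n·4.12²) ≤ 0.116, i.e. n ≥ 25/(0.116·4.12²) = 12.697.
The smallest integer n is 13.

13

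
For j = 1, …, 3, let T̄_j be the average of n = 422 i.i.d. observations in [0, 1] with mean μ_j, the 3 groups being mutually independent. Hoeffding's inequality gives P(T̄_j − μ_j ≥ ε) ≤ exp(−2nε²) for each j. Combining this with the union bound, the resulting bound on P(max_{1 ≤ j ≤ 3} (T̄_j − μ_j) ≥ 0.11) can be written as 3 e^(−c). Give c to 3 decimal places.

10.212

Union bound over the 3 events: P(max_{1 ≤ j ≤ 3} (T̄_j − μ_j) ≥ 0.11) ≤ 3·exp(−2nε²) = 3 exp(−2·422·0.11²).
So c = 2·422·0.11² = 10.2124.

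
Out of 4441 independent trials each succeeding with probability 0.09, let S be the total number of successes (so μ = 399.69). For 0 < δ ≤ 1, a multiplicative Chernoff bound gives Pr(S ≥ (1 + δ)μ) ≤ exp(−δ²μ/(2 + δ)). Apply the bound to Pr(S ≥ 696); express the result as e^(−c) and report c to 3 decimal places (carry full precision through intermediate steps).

Write 696 = (1 + δ)μ, so δ = 696/399.69 − 1 = 0.7413495…
Then the exponent is δ²μ/(2 + δ) = (696 − μ)² / (μ·(2 + δ)) = 80.131804.

80.132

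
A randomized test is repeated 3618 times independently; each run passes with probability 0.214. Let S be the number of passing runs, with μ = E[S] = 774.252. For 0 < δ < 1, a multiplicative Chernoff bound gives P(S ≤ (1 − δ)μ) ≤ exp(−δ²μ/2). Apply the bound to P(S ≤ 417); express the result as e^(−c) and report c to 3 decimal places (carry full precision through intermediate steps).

Write 417 = (1 − δ)μ, so δ = 1 − 417/774.252 = 0.4614157…
Then the exponent is δ²μ/2 = (μ − 417)²/(2μ) = 82.420834.

82.421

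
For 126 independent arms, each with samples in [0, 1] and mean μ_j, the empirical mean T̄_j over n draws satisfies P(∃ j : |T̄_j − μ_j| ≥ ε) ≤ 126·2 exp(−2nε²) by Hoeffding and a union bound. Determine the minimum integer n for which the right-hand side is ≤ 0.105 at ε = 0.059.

Need 2·126·exp(−2nε²) ≤ 0.105, i.e. exp(−2nε²) ≤ 0.105/252.
So 2nε² ≥ ln(252/0.105) = 7.783224.
Hence n ≥ 7.783224/(2·0.059²) = 1117.958.
The smallest integer n is 1118.

1118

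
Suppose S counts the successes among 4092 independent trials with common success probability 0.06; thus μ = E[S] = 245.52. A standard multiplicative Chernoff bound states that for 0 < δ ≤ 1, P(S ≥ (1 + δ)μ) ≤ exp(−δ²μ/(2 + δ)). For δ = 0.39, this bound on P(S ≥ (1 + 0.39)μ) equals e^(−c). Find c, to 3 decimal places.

15.625

c = δ²μ/(2 + δ) = 0.39²·245.52/(2 + 0.39) = 15.6249.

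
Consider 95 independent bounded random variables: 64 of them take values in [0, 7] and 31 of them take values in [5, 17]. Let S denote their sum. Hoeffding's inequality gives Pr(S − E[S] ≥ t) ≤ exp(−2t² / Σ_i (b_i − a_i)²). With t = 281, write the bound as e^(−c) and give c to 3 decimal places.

20.779

Σ(b_i − a_i)² = 64·7² + 31·12² = 7600.
c = 2t² / 7600 = 2·281² / 7600 = 20.7792.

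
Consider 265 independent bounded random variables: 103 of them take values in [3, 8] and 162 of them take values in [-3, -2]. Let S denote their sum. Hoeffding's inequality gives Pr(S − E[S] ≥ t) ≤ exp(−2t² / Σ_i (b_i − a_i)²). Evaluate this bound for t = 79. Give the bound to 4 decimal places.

0.0105

Σ(b_i − a_i)² = 103·5² + 162·1² = 2737.
Exponent = 2·79² / 2737 = 4.56047.
Bound = exp(−4.56047) = 0.01046.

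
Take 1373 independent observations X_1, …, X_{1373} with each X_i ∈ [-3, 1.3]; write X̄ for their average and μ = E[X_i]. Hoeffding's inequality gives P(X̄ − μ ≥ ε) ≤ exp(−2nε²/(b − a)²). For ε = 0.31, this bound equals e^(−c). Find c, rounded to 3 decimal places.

c = 2nε²/(b − a)² = 2·1373·0.31² / 4.3² = 14.2721.

14.272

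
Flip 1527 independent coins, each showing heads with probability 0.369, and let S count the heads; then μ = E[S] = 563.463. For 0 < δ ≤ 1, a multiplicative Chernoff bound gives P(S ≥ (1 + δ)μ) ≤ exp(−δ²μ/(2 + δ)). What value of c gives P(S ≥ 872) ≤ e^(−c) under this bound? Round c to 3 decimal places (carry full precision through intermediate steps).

Write 872 = (1 + δ)μ, so δ = 872/563.463 − 1 = 0.5475728…
Then the exponent is δ²μ/(2 + δ) = (872 − μ)² / (μ·(2 + δ)) = 66.316638.

66.317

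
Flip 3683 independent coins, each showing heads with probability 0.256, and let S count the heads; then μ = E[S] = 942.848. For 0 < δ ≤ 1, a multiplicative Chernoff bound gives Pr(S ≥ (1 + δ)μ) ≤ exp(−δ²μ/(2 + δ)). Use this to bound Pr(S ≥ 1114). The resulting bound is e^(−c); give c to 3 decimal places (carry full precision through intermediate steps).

Write 1114 = (1 + δ)μ, so δ = 1114/942.848 − 1 = 0.1815266…
Then the exponent is δ²μ/(2 + δ) = (1114 − μ)² / (μ·(2 + δ)) = 14.241698.

14.242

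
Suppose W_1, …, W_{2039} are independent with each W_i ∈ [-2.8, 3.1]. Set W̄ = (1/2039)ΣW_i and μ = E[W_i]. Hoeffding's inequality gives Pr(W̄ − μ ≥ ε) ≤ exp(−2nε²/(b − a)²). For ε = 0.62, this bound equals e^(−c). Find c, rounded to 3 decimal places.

c = 2nε²/(b − a)² = 2·2039·0.62² / 5.9² = 45.0326.

45.033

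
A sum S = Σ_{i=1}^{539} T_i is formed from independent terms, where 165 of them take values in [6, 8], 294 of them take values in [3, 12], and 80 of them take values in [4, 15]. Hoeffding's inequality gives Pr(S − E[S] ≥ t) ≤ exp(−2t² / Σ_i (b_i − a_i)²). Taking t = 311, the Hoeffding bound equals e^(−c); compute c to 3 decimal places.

5.664

Σ(b_i − a_i)² = 165·2² + 294·9² + 80·11² = 34154.
c = 2t² / 34154 = 2·311² / 34154 = 5.6638.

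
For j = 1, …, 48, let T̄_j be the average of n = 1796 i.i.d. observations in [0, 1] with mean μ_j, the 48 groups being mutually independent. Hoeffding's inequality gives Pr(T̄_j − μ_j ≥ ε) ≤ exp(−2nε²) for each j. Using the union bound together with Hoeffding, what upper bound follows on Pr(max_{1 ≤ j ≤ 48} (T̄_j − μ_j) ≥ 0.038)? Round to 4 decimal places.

0.2683

Per-experiment Hoeffding bound: exp(−2·1796·0.038²) = exp(−5.18685) = 0.0055896.
Union bound over 48 events: 48·0.0055896 = 0.26830.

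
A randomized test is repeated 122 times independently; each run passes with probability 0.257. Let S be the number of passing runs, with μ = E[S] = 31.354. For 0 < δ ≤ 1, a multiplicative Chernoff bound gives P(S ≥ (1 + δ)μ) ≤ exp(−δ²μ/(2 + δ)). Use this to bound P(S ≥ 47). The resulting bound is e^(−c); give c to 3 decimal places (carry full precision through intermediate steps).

Write 47 = (1 + δ)μ, so δ = 47/31.354 − 1 = 0.4990113…
Then the exponent is δ²μ/(2 + δ) = (47 − μ)² / (μ·(2 + δ)) = 3.124248.

3.124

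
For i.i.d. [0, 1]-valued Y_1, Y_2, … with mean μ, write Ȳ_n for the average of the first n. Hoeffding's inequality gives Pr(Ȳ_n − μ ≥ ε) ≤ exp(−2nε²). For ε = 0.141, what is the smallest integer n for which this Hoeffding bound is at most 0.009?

119

Require exp(−2nε²) ≤ 0.009, i.e. 2nε² ≥ ln(1/0.009) = 4.710531.
So n ≥ 4.710531 / (2·0.141²) = 118.468.
The smallest integer n is 119.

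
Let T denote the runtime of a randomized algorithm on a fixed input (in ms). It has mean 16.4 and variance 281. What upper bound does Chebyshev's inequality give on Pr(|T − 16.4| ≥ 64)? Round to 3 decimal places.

Chebyshev: Pr(|T − μ| ≥ t) ≤ Var(T)/t².
Bound = 281 / 4096 = 0.0686.

0.069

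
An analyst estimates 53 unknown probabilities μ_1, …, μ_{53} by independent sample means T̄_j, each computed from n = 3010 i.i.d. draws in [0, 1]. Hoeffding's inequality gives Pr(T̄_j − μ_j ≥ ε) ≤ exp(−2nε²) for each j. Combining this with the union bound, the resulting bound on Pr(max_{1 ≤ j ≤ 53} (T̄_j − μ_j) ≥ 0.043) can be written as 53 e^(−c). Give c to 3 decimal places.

11.131

Union bound over the 53 events: Pr(max_{1 ≤ j ≤ 53} (T̄_j − μ_j) ≥ 0.043) ≤ 53·exp(−2nε²) = 53 exp(−2·3010·0.043²).
So c = 2·3010·0.043² = 11.1310.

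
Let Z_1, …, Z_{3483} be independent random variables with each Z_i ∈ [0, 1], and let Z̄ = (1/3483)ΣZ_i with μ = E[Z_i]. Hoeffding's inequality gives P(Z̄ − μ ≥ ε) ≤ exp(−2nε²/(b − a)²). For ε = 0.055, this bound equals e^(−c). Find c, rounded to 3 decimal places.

c = 2nε²/(b − a)² = 2·3483·0.055² / 1² = 21.0722.

21.072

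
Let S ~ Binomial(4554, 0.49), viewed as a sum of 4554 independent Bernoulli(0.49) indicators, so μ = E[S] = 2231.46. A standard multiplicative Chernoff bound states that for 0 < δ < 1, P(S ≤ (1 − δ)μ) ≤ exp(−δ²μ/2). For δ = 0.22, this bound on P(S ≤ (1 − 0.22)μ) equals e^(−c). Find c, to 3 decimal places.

c = δ²μ/2 = 0.22²·2231.46/2 = 54.0013.

54.001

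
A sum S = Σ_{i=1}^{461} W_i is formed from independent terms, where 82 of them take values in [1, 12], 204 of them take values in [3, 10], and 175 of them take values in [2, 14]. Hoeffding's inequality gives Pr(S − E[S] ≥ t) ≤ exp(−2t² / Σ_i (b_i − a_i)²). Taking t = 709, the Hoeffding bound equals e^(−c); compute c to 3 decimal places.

22.283

Σ(b_i − a_i)² = 82·11² + 204·7² + 175·12² = 45118.
c = 2t² / 45118 = 2·709² / 45118 = 22.2829.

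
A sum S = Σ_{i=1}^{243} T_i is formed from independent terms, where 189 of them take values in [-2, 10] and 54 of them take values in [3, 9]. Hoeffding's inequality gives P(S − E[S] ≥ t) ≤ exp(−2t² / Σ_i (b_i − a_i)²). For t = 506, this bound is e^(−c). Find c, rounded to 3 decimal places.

17.561

Σ(b_i − a_i)² = 189·12² + 54·6² = 29160.
c = 2t² / 29160 = 2·506² / 29160 = 17.5608.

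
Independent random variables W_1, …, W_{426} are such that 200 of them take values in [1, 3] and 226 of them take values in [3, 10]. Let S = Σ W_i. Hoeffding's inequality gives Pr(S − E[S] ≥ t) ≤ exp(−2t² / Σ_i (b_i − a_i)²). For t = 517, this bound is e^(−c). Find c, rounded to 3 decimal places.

Σ(b_i − a_i)² = 200·2² + 226·7² = 11874.
c = 2t² / 11874 = 2·517² / 11874 = 45.0209.

45.021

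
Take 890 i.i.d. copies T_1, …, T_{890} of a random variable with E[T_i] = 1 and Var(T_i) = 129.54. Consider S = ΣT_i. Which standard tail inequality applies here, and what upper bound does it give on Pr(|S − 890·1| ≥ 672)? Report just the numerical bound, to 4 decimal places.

0.2553

With mean and variance of each term known, Chebyshev's inequality bounds the deviation of the sum (or sample mean).
Var(S) = n·Var(T_i) = 890·129.54 = 115290.6.
Chebyshev: Pr(|S − 890·1| ≥ 672) ≤ Var(S)/672² = 115290.6/451584 = 0.2553.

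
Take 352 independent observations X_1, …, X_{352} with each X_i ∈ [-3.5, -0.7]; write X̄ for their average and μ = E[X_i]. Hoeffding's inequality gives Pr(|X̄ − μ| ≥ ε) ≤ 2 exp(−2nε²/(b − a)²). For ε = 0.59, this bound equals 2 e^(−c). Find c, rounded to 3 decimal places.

31.258

c = 2nε²/(b − a)² = 2·352·0.59² / 2.8² = 31.2580.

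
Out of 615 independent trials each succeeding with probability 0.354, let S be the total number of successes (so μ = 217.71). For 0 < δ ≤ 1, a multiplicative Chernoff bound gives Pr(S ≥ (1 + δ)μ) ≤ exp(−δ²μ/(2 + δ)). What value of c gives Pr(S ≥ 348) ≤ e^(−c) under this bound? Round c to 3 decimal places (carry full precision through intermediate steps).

Write 348 = (1 + δ)μ, so δ = 348/217.71 − 1 = 0.5984567…
Then the exponent is δ²μ/(2 + δ) = (348 − μ)² / (μ·(2 + δ)) = 30.007396.

30.007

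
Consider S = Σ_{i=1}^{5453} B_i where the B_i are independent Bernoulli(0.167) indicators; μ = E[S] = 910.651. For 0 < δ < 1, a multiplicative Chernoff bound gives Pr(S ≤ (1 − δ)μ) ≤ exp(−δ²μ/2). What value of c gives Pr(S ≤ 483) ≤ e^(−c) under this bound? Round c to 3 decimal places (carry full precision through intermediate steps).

Write 483 = (1 − δ)μ, so δ = 1 − 483/910.651 = 0.4696102…
Then the exponent is δ²μ/2 = (μ − 483)²/(2μ) = 100.414636.

100.415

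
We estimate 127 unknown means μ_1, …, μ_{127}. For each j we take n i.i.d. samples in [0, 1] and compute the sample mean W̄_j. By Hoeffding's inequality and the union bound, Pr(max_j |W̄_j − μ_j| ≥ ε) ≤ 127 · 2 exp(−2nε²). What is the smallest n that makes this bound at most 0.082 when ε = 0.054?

Need 2·127·exp(−2nε²) ≤ 0.082, i.e. exp(−2nε²) ≤ 0.082/254.
So 2nε² ≥ ln(254/0.082) = 8.038370.
Hence n ≥ 8.038370/(2·0.054²) = 1378.321.
The smallest integer n is 1379.

1379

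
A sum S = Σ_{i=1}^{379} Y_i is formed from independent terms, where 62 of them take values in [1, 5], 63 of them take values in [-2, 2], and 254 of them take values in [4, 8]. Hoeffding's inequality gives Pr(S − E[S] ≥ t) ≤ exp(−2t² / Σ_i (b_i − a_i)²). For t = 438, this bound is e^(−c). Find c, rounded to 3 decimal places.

63.273

Σ(b_i − a_i)² = 62·4² + 63·4² + 254·4² = 6064.
c = 2t² / 6064 = 2·438² / 6064 = 63.2731.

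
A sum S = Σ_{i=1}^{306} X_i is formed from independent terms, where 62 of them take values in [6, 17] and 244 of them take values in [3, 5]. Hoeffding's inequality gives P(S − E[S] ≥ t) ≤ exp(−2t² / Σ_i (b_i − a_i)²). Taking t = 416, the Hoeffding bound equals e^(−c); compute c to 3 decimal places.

40.825

Σ(b_i − a_i)² = 62·11² + 244·2² = 8478.
c = 2t² / 8478 = 2·416² / 8478 = 40.8247.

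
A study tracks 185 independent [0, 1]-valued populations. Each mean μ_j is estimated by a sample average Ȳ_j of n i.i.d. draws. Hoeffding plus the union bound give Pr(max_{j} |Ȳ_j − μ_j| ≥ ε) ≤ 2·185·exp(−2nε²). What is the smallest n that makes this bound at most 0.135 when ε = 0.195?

Need 2·185·exp(−2nε²) ≤ 0.135, i.e. exp(−2nε²) ≤ 0.135/370.
So 2nε² ≥ ln(370/0.135) = 7.915984.
Hence n ≥ 7.915984/(2·0.195²) = 104.089.
The smallest integer n is 105.

105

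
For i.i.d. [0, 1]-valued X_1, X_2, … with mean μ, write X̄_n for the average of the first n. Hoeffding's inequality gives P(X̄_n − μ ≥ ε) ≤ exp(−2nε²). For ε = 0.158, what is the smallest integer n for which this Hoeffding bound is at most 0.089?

Require exp(−2nε²) ≤ 0.089, i.e. 2nε² ≥ ln(1/0.089) = 2.419119.
So n ≥ 2.419119 / (2·0.158²) = 48.452.
The smallest integer n is 49.

49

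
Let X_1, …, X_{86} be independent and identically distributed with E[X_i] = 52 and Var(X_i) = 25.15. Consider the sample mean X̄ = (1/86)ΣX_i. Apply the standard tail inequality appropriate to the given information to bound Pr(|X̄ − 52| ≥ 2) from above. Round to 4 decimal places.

With mean and variance of each term known, Chebyshev's inequality bounds the deviation of the sum (or sample mean).
Var(X̄) = Var(X_i)/n = 25.15/86 = 0.29244.
Chebyshev: Pr(|X̄ − 52| ≥ 2) ≤ Var(X̄)/(2)² = 25.15/(86·2²) = 0.0731.

0.0731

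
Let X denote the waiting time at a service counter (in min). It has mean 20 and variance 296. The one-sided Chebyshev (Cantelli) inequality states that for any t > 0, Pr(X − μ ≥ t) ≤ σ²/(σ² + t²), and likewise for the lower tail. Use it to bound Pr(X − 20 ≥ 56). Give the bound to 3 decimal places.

Here σ² = 296 and t = 56, so σ² + t² = 3432.
Cantelli's bound: 296/3432 = 0.0862.

0.086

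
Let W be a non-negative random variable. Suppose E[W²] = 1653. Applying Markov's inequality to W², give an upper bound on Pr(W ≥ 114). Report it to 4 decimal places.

Since W ≥ 0, the event {W ≥ 114} is the same as {W² ≥ 12996}.
Markov's inequality applied to W² gives Pr(W² ≥ 12996) ≤ E[W²]/12996 = 1653/12996 = 0.1272.

0.1272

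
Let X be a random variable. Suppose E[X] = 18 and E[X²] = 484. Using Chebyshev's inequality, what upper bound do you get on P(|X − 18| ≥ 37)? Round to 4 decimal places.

Var(X) = E[X²] − (E[X])² = 484 − 324 = 160.
Chebyshev's inequality: P(|X − μ| ≥ t) ≤ Var(X)/t² = 160/1369 = 0.1169.

0.1169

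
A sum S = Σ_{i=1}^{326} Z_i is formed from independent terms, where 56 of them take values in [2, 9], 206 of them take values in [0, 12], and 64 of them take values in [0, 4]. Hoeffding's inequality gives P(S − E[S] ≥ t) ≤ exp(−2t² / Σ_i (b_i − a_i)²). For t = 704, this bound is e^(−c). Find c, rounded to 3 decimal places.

29.649

Σ(b_i − a_i)² = 56·7² + 206·12² + 64·4² = 33432.
c = 2t² / 33432 = 2·704² / 33432 = 29.6492.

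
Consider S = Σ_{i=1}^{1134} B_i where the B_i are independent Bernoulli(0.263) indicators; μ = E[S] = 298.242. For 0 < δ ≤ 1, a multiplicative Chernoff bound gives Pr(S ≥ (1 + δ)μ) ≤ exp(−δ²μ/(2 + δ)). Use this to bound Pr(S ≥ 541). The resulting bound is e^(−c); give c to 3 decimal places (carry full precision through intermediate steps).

70.220

Write 541 = (1 + δ)μ, so δ = 541/298.242 − 1 = 0.8139632…
Then the exponent is δ²μ/(2 + δ) = (541 − μ)² / (μ·(2 + δ)) = 70.219849.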